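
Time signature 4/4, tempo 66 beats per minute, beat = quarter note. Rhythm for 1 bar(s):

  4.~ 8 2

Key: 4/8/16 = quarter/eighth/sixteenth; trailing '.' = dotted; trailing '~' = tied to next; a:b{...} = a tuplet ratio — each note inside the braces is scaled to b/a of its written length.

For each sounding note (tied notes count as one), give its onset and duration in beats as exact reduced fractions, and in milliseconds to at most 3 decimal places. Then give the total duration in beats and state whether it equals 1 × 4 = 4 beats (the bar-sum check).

1) 0.0ms=0b +1818.182ms=2b
2) 1818.182ms=2b +1818.182ms=2b
Σ=4b of 4 (66bpm 4/4) — PASS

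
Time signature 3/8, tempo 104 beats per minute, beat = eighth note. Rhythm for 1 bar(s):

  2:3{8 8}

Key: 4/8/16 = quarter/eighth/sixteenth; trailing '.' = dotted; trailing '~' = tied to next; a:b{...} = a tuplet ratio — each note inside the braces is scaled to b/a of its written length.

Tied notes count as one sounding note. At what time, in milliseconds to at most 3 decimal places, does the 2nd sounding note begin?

1. 0.0ms @ 0 + 865.385ms (3/2)
2. 865.385ms @ 3/2 + 865.385ms (3/2)

note 2 onset = 3/2b = 865.385ms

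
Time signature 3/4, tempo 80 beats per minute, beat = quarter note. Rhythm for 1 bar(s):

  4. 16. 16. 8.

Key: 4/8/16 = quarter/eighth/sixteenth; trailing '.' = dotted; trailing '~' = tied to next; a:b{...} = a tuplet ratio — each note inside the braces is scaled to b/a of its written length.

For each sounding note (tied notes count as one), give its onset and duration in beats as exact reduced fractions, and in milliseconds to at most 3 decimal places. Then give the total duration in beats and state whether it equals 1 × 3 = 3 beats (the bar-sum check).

1) 0.0ms=0b +1125.0ms=3/2b
2) 1125.0ms=3/2b +281.25ms=3/8b
3) 1406.25ms=15/8b +281.25ms=3/8b
4) 1687.5ms=9/4b +562.5ms=3/4b
Σ=3b of 3 (80bpm 3/4) — PASS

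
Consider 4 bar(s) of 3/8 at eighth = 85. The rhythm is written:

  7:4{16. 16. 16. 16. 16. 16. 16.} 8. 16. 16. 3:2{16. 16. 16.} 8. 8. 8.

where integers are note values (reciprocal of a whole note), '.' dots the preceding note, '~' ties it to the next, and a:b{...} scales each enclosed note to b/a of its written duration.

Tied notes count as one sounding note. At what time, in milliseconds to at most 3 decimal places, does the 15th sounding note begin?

note 15 onset = 9b = 6352.941ms

1. 0.0ms @ 0 + 302.521ms (3/7)
2. 302.521ms @ 3/7 + 302.521ms (3/7)
3. 605.042ms @ 6/7 + 302.521ms (3/7)
4. 907.563ms @ 9/7 + 302.521ms (3/7)
5. 1210.084ms @ 12/7 + 302.521ms (3/7)
6. 1512.605ms @ 15/7 + 302.521ms (3/7)
7. 1815.126ms @ 18/7 + 302.521ms (3/7)
8. 2117.647ms @ 3 + 1058.824ms (3/2)
9. 3176.471ms @ 9/2 + 529.412ms (3/4)
10. 3705.882ms @ 21/4 + 529.412ms (3/4)
11. 4235.294ms @ 6 + 352.941ms (1/2)
12. 4588.235ms @ 13/2 + 352.941ms (1/2)
13. 4941.176ms @ 7 + 352.941ms (1/2)
14. 5294.118ms @ 15/2 + 1058.824ms (3/2)
15. 6352.941ms @ 9 + 1058.824ms (3/2)
16. 7411.765ms @ 21/2 + 1058.824ms (3/2)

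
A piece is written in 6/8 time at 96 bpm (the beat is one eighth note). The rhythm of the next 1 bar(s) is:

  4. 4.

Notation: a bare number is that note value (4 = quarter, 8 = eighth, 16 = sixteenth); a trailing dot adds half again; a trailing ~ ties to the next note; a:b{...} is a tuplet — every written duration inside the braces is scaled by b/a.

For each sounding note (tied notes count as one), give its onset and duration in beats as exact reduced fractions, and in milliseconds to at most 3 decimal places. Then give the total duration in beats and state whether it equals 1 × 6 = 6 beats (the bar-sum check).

1) 0.0ms=0b +1875.0ms=3b
2) 1875.0ms=3b +1875.0ms=3b
Σ=6b of 6 (96bpm 6/8) — PASS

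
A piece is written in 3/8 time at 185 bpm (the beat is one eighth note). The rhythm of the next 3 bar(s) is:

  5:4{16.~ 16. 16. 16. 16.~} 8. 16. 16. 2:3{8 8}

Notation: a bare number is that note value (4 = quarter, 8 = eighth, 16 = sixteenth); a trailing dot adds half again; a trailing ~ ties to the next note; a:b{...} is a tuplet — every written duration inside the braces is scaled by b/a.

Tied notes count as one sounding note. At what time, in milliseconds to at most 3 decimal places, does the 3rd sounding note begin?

note 3 onset = 9/5b = 583.784ms

1. 0.0ms @ 0 + 389.189ms (6/5)
2. 389.189ms @ 6/5 + 194.595ms (3/5)
3. 583.784ms @ 9/5 + 194.595ms (3/5)
4. 778.378ms @ 12/5 + 681.081ms (21/10)
5. 1459.459ms @ 9/2 + 243.243ms (3/4)
6. 1702.703ms @ 21/4 + 243.243ms (3/4)
7. 1945.946ms @ 6 + 486.486ms (3/2)
8. 2432.432ms @ 15/2 + 486.486ms (3/2)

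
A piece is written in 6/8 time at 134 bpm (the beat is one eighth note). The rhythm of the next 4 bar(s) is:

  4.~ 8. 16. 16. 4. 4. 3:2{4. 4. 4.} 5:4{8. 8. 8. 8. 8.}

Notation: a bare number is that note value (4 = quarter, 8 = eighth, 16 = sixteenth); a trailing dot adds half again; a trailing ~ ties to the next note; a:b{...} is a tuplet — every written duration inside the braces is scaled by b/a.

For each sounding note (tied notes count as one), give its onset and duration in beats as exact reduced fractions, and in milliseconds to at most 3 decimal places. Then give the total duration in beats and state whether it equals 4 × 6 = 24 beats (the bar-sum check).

1) 0.0ms=0b +2014.925ms=9/2b
2) 2014.925ms=9/2b +335.821ms=3/4b
3) 2350.746ms=21/4b +335.821ms=3/4b
4) 2686.567ms=6b +1343.284ms=3b
5) 4029.851ms=9b +1343.284ms=3b
6) 5373.134ms=12b +895.522ms=2b
7) 6268.657ms=14b +895.522ms=2b
8) 7164.179ms=16b +895.522ms=2b
9) 8059.701ms=18b +537.313ms=6/5b
10) 8597.015ms=96/5b +537.313ms=6/5b
11) 9134.328ms=102/5b +537.313ms=6/5b
12) 9671.642ms=108/5b +537.313ms=6/5b
13) 10208.955ms=114/5b +537.313ms=6/5b
Σ=24b of 24 (134bpm 6/8) — PASS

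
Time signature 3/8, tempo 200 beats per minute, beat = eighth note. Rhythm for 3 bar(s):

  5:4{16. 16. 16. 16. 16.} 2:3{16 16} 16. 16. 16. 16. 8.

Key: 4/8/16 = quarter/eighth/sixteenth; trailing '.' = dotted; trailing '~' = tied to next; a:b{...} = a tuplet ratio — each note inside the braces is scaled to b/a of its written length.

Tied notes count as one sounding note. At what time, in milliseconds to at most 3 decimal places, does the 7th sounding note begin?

1. 0.0ms @ 0 + 180.0ms (3/5)
2. 180.0ms @ 3/5 + 180.0ms (3/5)
3. 360.0ms @ 6/5 + 180.0ms (3/5)
4. 540.0ms @ 9/5 + 180.0ms (3/5)
5. 720.0ms @ 12/5 + 180.0ms (3/5)
6. 900.0ms @ 3 + 225.0ms (3/4)
7. 1125.0ms @ 15/4 + 225.0ms (3/4)
8. 1350.0ms @ 9/2 + 225.0ms (3/4)
9. 1575.0ms @ 21/4 + 225.0ms (3/4)
10. 1800.0ms @ 6 + 225.0ms (3/4)
11. 2025.0ms @ 27/4 + 225.0ms (3/4)
12. 2250.0ms @ 15/2 + 450.0ms (3/2)

note 7 onset = 15/4b = 1125.0ms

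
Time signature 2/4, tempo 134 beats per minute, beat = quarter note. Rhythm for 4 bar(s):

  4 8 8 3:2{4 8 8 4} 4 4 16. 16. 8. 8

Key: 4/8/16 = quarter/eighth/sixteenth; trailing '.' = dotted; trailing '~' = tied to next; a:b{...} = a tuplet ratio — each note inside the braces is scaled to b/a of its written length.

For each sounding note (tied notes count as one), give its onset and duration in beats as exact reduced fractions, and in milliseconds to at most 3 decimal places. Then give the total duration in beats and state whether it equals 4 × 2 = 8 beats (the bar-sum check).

1) 0.0ms=0b +447.761ms=1b
2) 447.761ms=1b +223.881ms=1/2b
3) 671.642ms=3/2b +223.881ms=1/2b
4) 895.522ms=2b +298.507ms=2/3b
5) 1194.03ms=8/3b +149.254ms=1/3b
6) 1343.284ms=3b +149.254ms=1/3b
7) 1492.537ms=10/3b +298.507ms=2/3b
8) 1791.045ms=4b +447.761ms=1b
9) 2238.806ms=5b +447.761ms=1b
10) 2686.567ms=6b +167.91ms=3/8b
11) 2854.478ms=51/8b +167.91ms=3/8b
12) 3022.388ms=27/4b +335.821ms=3/4b
13) 3358.209ms=15/2b +223.881ms=1/2b
Σ=8b of 8 (134bpm 2/4) — PASS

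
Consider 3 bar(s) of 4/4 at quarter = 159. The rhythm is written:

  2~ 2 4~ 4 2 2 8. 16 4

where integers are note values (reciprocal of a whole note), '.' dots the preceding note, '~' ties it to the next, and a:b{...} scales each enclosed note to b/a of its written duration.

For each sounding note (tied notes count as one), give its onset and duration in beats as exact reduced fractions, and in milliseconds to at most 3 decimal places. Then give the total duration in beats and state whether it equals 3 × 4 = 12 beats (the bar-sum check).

1) 0.0ms=0b +1509.434ms=4b
2) 1509.434ms=4b +754.717ms=2b
3) 2264.151ms=6b +754.717ms=2b
4) 3018.868ms=8b +754.717ms=2b
5) 3773.585ms=10b +283.019ms=3/4b
6) 4056.604ms=43/4b +94.34ms=1/4b
7) 4150.943ms=11b +377.358ms=1b
Σ=12b of 12 (159bpm 4/4) — PASS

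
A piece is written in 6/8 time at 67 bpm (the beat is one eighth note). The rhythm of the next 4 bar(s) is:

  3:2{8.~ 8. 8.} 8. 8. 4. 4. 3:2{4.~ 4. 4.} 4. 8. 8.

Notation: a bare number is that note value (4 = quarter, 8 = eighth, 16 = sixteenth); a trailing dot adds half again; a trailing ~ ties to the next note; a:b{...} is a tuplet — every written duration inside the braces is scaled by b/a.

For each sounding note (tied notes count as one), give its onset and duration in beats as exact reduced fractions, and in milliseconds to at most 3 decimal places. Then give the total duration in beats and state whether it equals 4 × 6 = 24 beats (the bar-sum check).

1) 0.0ms=0b +1791.045ms=2b
2) 1791.045ms=2b +895.522ms=1b
3) 2686.567ms=3b +1343.284ms=3/2b
4) 4029.851ms=9/2b +1343.284ms=3/2b
5) 5373.134ms=6b +2686.567ms=3b
6) 8059.701ms=9b +2686.567ms=3b
7) 10746.269ms=12b +3582.09ms=4b
8) 14328.358ms=16b +1791.045ms=2b
9) 16119.403ms=18b +2686.567ms=3b
10) 18805.97ms=21b +1343.284ms=3/2b
11) 20149.254ms=45/2b +1343.284ms=3/2b
Σ=24b of 24 (67bpm 6/8) — PASS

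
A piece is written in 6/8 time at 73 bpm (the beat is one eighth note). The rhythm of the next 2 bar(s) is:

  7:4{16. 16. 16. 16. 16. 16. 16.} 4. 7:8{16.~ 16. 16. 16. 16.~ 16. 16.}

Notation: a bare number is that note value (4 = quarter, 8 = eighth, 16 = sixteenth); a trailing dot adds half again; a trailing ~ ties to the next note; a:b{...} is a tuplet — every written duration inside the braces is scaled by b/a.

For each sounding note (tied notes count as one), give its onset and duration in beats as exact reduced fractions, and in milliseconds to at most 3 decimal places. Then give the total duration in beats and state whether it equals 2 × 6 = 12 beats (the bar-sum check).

1) 0.0ms=0b +352.25ms=3/7b
2) 352.25ms=3/7b +352.25ms=3/7b
3) 704.501ms=6/7b +352.25ms=3/7b
4) 1056.751ms=9/7b +352.25ms=3/7b
5) 1409.002ms=12/7b +352.25ms=3/7b
6) 1761.252ms=15/7b +352.25ms=3/7b
7) 2113.503ms=18/7b +352.25ms=3/7b
8) 2465.753ms=3b +2465.753ms=3b
9) 4931.507ms=6b +1409.002ms=12/7b
10) 6340.509ms=54/7b +704.501ms=6/7b
11) 7045.01ms=60/7b +704.501ms=6/7b
12) 7749.511ms=66/7b +1409.002ms=12/7b
13) 9158.513ms=78/7b +704.501ms=6/7b
Σ=12b of 12 (73bpm 6/8) — PASS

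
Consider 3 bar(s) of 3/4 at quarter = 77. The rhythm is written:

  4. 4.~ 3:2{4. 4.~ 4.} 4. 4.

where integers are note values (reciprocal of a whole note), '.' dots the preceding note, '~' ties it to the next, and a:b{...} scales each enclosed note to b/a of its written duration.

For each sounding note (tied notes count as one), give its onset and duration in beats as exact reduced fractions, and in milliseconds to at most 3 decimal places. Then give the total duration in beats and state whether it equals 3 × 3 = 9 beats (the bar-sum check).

1) 0.0ms=0b +1168.831ms=3/2b
2) 1168.831ms=3/2b +1948.052ms=5/2b
3) 3116.883ms=4b +1558.442ms=2b
4) 4675.325ms=6b +1168.831ms=3/2b
5) 5844.156ms=15/2b +1168.831ms=3/2b
Σ=9b of 9 (77bpm 3/4) — PASS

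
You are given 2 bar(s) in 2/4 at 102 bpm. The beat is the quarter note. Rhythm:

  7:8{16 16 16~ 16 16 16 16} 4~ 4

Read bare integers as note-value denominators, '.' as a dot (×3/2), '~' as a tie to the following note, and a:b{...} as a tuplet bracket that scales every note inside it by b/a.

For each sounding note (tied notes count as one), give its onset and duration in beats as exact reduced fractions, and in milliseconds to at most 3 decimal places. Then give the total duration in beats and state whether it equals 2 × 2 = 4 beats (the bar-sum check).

1) 0.0ms=0b +168.067ms=2/7b
2) 168.067ms=2/7b +168.067ms=2/7b
3) 336.134ms=4/7b +336.134ms=4/7b
4) 672.269ms=8/7b +168.067ms=2/7b
5) 840.336ms=10/7b +168.067ms=2/7b
6) 1008.403ms=12/7b +168.067ms=2/7b
7) 1176.471ms=2b +1176.471ms=2b
Σ=4b of 4 (102bpm 2/4) — PASS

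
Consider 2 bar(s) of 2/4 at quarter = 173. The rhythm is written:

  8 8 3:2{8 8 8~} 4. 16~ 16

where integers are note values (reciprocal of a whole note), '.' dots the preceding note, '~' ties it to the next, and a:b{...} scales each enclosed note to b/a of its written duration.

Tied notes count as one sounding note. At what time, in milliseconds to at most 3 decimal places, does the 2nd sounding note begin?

1. 0.0ms @ 0 + 173.41ms (1/2)
2. 173.41ms @ 1/2 + 173.41ms (1/2)
3. 346.821ms @ 1 + 115.607ms (1/3)
4. 462.428ms @ 4/3 + 115.607ms (1/3)
5. 578.035ms @ 5/3 + 635.838ms (11/6)
6. 1213.873ms @ 7/2 + 173.41ms (1/2)

note 2 onset = 1/2b = 173.41ms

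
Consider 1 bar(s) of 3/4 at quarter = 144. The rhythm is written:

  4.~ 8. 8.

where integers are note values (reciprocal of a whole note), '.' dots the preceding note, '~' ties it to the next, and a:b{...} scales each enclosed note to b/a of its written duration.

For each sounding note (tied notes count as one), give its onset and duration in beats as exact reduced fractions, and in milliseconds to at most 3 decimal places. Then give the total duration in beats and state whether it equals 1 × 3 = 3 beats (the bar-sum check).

1) 0.0ms=0b +937.5ms=9/4b
2) 937.5ms=9/4b +312.5ms=3/4b
Σ=3b of 3 (144bpm 3/4) — PASS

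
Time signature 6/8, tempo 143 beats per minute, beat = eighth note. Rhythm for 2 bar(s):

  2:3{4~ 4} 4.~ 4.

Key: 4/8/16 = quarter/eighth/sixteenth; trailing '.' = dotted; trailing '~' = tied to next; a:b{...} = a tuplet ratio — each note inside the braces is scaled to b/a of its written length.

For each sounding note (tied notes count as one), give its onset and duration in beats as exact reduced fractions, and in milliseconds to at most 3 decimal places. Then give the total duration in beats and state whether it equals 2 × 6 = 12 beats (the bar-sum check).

1) 0.0ms=0b +2517.483ms=6b
2) 2517.483ms=6b +2517.483ms=6b
Σ=12b of 12 (143bpm 6/8) — PASS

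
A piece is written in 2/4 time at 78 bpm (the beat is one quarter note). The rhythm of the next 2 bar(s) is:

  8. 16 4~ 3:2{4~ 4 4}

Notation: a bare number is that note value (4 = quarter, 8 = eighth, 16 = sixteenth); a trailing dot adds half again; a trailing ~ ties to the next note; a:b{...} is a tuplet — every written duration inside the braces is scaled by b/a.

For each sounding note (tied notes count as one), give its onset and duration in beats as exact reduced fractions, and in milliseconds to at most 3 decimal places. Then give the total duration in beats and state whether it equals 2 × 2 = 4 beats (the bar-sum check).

1) 0.0ms=0b +576.923ms=3/4b
2) 576.923ms=3/4b +192.308ms=1/4b
3) 769.231ms=1b +1794.872ms=7/3b
4) 2564.103ms=10/3b +512.821ms=2/3b
Σ=4b of 4 (78bpm 2/4) — PASS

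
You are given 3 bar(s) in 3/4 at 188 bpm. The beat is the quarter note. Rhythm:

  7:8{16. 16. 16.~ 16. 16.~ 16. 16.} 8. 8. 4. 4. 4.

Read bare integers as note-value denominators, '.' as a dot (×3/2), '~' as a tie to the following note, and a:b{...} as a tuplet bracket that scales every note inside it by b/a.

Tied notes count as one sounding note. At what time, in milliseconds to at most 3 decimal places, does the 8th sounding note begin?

note 8 onset = 9/2b = 1436.17ms

1. 0.0ms @ 0 + 136.778ms (3/7)
2. 136.778ms @ 3/7 + 136.778ms (3/7)
3. 273.556ms @ 6/7 + 273.556ms (6/7)
4. 547.112ms @ 12/7 + 273.556ms (6/7)
5. 820.669ms @ 18/7 + 136.778ms (3/7)
6. 957.447ms @ 3 + 239.362ms (3/4)
7. 1196.809ms @ 15/4 + 239.362ms (3/4)
8. 1436.17ms @ 9/2 + 478.723ms (3/2)
9. 1914.894ms @ 6 + 478.723ms (3/2)
10. 2393.617ms @ 15/2 + 478.723ms (3/2)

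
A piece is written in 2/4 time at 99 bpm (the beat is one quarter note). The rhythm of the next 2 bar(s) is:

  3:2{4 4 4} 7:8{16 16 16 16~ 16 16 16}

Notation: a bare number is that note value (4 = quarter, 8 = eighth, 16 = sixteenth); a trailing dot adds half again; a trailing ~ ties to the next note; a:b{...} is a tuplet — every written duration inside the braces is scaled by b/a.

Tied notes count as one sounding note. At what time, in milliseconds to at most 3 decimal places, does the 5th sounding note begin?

1. 0.0ms @ 0 + 404.04ms (2/3)
2. 404.04ms @ 2/3 + 404.04ms (2/3)
3. 808.081ms @ 4/3 + 404.04ms (2/3)
4. 1212.121ms @ 2 + 173.16ms (2/7)
5. 1385.281ms @ 16/7 + 173.16ms (2/7)
6. 1558.442ms @ 18/7 + 173.16ms (2/7)
7. 1731.602ms @ 20/7 + 346.32ms (4/7)
8. 2077.922ms @ 24/7 + 173.16ms (2/7)
9. 2251.082ms @ 26/7 + 173.16ms (2/7)

note 5 onset = 16/7b = 1385.281ms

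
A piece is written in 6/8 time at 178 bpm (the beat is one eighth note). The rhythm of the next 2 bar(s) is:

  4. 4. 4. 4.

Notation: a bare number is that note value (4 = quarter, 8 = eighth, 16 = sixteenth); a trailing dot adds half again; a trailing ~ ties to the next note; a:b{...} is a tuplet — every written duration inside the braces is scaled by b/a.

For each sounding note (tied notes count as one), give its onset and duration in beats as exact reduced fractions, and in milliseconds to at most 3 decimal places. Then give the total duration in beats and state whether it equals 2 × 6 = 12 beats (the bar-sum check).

1) 0.0ms=0b +1011.236ms=3b
2) 1011.236ms=3b +1011.236ms=3b
3) 2022.472ms=6b +1011.236ms=3b
4) 3033.708ms=9b +1011.236ms=3b
Σ=12b of 12 (178bpm 6/8) — PASS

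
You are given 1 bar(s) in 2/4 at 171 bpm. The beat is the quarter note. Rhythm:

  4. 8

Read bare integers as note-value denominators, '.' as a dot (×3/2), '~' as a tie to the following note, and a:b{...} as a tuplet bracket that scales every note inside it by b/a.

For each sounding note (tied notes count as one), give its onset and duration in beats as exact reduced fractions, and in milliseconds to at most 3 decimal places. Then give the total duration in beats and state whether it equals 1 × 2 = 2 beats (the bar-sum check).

1) 0.0ms=0b +526.316ms=3/2b
2) 526.316ms=3/2b +175.439ms=1/2b
Σ=2b of 2 (171bpm 2/4) — PASS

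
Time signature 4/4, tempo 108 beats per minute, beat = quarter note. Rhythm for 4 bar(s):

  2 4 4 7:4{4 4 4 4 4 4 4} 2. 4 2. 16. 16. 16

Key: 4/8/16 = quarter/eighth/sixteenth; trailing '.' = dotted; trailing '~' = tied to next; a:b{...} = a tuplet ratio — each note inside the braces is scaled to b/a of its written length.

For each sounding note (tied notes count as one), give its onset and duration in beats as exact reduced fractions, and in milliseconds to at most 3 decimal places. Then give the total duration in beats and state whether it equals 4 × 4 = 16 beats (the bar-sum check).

1) 0.0ms=0b +1111.111ms=2b
2) 1111.111ms=2b +555.556ms=1b
3) 1666.667ms=3b +555.556ms=1b
4) 2222.222ms=4b +317.46ms=4/7b
5) 2539.683ms=32/7b +317.46ms=4/7b
6) 2857.143ms=36/7b +317.46ms=4/7b
7) 3174.603ms=40/7b +317.46ms=4/7b
8) 3492.063ms=44/7b +317.46ms=4/7b
9) 3809.524ms=48/7b +317.46ms=4/7b
10) 4126.984ms=52/7b +317.46ms=4/7b
11) 4444.444ms=8b +1666.667ms=3b
12) 6111.111ms=11b +555.556ms=1b
13) 6666.667ms=12b +1666.667ms=3b
14) 8333.333ms=15b +208.333ms=3/8b
15) 8541.667ms=123/8b +208.333ms=3/8b
16) 8750.0ms=63/4b +138.889ms=1/4b
Σ=16b of 16 (108bpm 4/4) — PASS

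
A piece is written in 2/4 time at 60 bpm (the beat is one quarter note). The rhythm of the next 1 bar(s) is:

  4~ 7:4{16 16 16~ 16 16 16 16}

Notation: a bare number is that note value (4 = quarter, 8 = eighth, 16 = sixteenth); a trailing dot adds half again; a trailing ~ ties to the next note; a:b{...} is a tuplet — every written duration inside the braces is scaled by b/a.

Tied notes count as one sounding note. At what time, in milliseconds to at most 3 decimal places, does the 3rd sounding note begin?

note 3 onset = 9/7b = 1285.714ms

1. 0.0ms @ 0 + 1142.857ms (8/7)
2. 1142.857ms @ 8/7 + 142.857ms (1/7)
3. 1285.714ms @ 9/7 + 285.714ms (2/7)
4. 1571.429ms @ 11/7 + 142.857ms (1/7)
5. 1714.286ms @ 12/7 + 142.857ms (1/7)
6. 1857.143ms @ 13/7 + 142.857ms (1/7)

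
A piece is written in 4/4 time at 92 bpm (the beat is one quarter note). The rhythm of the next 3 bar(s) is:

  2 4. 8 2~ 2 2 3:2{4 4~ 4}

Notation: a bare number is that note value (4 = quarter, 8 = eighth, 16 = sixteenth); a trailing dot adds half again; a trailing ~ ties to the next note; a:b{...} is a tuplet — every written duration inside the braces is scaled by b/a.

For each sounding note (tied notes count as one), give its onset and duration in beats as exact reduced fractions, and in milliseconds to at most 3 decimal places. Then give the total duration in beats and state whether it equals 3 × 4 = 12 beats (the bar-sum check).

1) 0.0ms=0b +1304.348ms=2b
2) 1304.348ms=2b +978.261ms=3/2b
3) 2282.609ms=7/2b +326.087ms=1/2b
4) 2608.696ms=4b +2608.696ms=4b
5) 5217.391ms=8b +1304.348ms=2b
6) 6521.739ms=10b +434.783ms=2/3b
7) 6956.522ms=32/3b +869.565ms=4/3b
Σ=12b of 12 (92bpm 4/4) — PASS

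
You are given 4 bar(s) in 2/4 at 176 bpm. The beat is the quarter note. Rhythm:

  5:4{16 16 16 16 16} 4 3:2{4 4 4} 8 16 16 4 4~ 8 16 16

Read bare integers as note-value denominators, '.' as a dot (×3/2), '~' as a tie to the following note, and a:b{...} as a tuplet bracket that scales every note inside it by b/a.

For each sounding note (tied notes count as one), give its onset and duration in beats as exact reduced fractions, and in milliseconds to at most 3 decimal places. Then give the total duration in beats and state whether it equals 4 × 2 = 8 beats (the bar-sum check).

1) 0.0ms=0b +68.182ms=1/5b
2) 68.182ms=1/5b +68.182ms=1/5b
3) 136.364ms=2/5b +68.182ms=1/5b
4) 204.545ms=3/5b +68.182ms=1/5b
5) 272.727ms=4/5b +68.182ms=1/5b
6) 340.909ms=1b +340.909ms=1b
7) 681.818ms=2b +227.273ms=2/3b
8) 909.091ms=8/3b +227.273ms=2/3b
9) 1136.364ms=10/3b +227.273ms=2/3b
10) 1363.636ms=4b +170.455ms=1/2b
11) 1534.091ms=9/2b +85.227ms=1/4b
12) 1619.318ms=19/4b +85.227ms=1/4b
13) 1704.545ms=5b +340.909ms=1b
14) 2045.455ms=6b +511.364ms=3/2b
15) 2556.818ms=15/2b +85.227ms=1/4b
16) 2642.045ms=31/4b +85.227ms=1/4b
Σ=8b of 8 (176bpm 2/4) — PASS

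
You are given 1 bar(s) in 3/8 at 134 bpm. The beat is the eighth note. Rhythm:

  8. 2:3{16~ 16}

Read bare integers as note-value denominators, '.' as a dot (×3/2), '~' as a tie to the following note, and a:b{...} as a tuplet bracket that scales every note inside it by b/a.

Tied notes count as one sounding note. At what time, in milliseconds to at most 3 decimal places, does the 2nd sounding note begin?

note 2 onset = 3/2b = 671.642ms

1. 0.0ms @ 0 + 671.642ms (3/2)
2. 671.642ms @ 3/2 + 671.642ms (3/2)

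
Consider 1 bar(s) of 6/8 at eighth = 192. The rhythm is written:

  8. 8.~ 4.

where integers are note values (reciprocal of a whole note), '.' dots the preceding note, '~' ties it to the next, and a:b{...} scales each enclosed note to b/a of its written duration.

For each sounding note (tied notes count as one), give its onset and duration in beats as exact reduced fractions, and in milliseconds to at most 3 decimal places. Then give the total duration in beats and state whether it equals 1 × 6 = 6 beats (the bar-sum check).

1) 0.0ms=0b +468.75ms=3/2b
2) 468.75ms=3/2b +1406.25ms=9/2b
Σ=6b of 6 (192bpm 6/8) — PASS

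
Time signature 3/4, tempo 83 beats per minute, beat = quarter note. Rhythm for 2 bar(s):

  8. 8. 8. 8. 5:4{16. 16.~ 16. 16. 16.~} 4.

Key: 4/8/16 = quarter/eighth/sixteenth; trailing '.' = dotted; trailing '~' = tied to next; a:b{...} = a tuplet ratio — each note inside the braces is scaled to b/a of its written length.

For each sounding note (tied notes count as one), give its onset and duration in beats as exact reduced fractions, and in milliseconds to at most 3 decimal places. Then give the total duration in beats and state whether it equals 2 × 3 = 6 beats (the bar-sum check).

1) 0.0ms=0b +542.169ms=3/4b
2) 542.169ms=3/4b +542.169ms=3/4b
3) 1084.337ms=3/2b +542.169ms=3/4b
4) 1626.506ms=9/4b +542.169ms=3/4b
5) 2168.675ms=3b +216.867ms=3/10b
6) 2385.542ms=33/10b +433.735ms=3/5b
7) 2819.277ms=39/10b +216.867ms=3/10b
8) 3036.145ms=21/5b +1301.205ms=9/5b
Σ=6b of 6 (83bpm 3/4) — PASS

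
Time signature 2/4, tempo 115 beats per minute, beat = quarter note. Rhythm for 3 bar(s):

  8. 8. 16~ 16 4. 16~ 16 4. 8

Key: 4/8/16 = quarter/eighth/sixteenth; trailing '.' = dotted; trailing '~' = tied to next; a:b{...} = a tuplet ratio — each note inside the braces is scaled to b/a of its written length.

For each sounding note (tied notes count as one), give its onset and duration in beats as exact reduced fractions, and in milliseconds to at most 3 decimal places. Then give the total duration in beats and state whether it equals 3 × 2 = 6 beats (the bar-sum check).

1) 0.0ms=0b +391.304ms=3/4b
2) 391.304ms=3/4b +391.304ms=3/4b
3) 782.609ms=3/2b +260.87ms=1/2b
4) 1043.478ms=2b +782.609ms=3/2b
5) 1826.087ms=7/2b +260.87ms=1/2b
6) 2086.957ms=4b +782.609ms=3/2b
7) 2869.565ms=11/2b +260.87ms=1/2b
Σ=6b of 6 (115bpm 2/4) — PASS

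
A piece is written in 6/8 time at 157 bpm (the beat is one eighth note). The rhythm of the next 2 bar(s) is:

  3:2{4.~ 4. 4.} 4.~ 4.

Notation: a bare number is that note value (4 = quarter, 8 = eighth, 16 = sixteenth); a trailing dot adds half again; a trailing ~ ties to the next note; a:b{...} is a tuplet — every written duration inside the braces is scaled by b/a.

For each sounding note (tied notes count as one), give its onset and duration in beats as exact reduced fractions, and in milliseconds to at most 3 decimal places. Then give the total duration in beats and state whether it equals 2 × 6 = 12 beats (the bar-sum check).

1) 0.0ms=0b +1528.662ms=4b
2) 1528.662ms=4b +764.331ms=2b
3) 2292.994ms=6b +2292.994ms=6b
Σ=12b of 12 (157bpm 6/8) — PASS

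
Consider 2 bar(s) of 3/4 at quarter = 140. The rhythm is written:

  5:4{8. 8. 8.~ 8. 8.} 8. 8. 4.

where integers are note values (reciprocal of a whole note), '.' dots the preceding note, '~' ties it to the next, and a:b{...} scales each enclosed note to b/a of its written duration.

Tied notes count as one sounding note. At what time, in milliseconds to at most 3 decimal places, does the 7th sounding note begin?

1. 0.0ms @ 0 + 257.143ms (3/5)
2. 257.143ms @ 3/5 + 257.143ms (3/5)
3. 514.286ms @ 6/5 + 514.286ms (6/5)
4. 1028.571ms @ 12/5 + 257.143ms (3/5)
5. 1285.714ms @ 3 + 321.429ms (3/4)
6. 1607.143ms @ 15/4 + 321.429ms (3/4)
7. 1928.571ms @ 9/2 + 642.857ms (3/2)

note 7 onset = 9/2b = 1928.571ms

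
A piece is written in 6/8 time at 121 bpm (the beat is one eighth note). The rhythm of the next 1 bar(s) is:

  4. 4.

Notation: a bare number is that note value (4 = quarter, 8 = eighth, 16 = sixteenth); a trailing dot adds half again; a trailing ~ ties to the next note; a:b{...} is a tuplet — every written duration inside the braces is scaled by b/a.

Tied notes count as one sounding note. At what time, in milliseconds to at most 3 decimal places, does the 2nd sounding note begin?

note 2 onset = 3b = 1487.603ms

1. 0.0ms @ 0 + 1487.603ms (3)
2. 1487.603ms @ 3 + 1487.603ms (3)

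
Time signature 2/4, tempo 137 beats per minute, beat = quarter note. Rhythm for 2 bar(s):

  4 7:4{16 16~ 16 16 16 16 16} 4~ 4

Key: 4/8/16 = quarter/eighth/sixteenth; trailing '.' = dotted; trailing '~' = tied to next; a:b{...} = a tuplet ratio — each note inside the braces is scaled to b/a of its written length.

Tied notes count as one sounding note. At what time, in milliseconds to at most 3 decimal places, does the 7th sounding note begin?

1. 0.0ms @ 0 + 437.956ms (1)
2. 437.956ms @ 1 + 62.565ms (1/7)
3. 500.521ms @ 8/7 + 125.13ms (2/7)
4. 625.652ms @ 10/7 + 62.565ms (1/7)
5. 688.217ms @ 11/7 + 62.565ms (1/7)
6. 750.782ms @ 12/7 + 62.565ms (1/7)
7. 813.347ms @ 13/7 + 62.565ms (1/7)
8. 875.912ms @ 2 + 875.912ms (2)

note 7 onset = 13/7b = 813.347ms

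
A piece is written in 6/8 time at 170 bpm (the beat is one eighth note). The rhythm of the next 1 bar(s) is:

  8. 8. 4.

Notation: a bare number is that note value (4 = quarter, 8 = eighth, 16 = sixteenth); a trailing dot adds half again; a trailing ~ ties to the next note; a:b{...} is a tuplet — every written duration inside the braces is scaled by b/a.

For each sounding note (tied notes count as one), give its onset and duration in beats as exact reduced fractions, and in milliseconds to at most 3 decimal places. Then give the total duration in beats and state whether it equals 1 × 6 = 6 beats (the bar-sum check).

1) 0.0ms=0b +529.412ms=3/2b
2) 529.412ms=3/2b +529.412ms=3/2b
3) 1058.824ms=3b +1058.824ms=3b
Σ=6b of 6 (170bpm 6/8) — PASS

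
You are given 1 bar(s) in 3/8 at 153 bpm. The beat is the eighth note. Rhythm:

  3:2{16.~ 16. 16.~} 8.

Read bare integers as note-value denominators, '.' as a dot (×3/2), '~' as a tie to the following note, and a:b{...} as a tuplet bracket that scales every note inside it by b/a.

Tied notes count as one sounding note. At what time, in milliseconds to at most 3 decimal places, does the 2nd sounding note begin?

1. 0.0ms @ 0 + 392.157ms (1)
2. 392.157ms @ 1 + 784.314ms (2)

note 2 onset = 1b = 392.157ms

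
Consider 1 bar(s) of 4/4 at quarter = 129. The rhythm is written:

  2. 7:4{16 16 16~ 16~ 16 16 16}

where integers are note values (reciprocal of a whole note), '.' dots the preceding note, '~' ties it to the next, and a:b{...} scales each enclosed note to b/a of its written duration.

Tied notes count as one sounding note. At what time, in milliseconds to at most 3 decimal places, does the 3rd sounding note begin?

note 3 onset = 22/7b = 1461.794ms

1. 0.0ms @ 0 + 1395.349ms (3)
2. 1395.349ms @ 3 + 66.445ms (1/7)
3. 1461.794ms @ 22/7 + 66.445ms (1/7)
4. 1528.239ms @ 23/7 + 199.336ms (3/7)
5. 1727.575ms @ 26/7 + 66.445ms (1/7)
6. 1794.02ms @ 27/7 + 66.445ms (1/7)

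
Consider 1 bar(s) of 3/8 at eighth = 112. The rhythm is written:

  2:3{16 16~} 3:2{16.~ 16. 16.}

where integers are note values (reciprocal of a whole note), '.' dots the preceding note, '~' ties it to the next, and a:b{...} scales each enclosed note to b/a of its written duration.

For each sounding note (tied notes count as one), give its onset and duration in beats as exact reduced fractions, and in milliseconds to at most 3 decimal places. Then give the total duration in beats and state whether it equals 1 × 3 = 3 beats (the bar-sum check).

1) 0.0ms=0b +401.786ms=3/4b
2) 401.786ms=3/4b +937.5ms=7/4b
3) 1339.286ms=5/2b +267.857ms=1/2b
Σ=3b of 3 (112bpm 3/8) — PASS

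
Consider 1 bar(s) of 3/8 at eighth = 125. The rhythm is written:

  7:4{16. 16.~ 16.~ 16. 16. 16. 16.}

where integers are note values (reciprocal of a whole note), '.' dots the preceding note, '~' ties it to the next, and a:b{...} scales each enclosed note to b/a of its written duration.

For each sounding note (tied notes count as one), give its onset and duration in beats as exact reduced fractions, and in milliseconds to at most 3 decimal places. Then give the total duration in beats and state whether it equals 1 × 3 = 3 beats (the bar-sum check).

1) 0.0ms=0b +205.714ms=3/7b
2) 205.714ms=3/7b +617.143ms=9/7b
3) 822.857ms=12/7b +205.714ms=3/7b
4) 1028.571ms=15/7b +205.714ms=3/7b
5) 1234.286ms=18/7b +205.714ms=3/7b
Σ=3b of 3 (125bpm 3/8) — PASS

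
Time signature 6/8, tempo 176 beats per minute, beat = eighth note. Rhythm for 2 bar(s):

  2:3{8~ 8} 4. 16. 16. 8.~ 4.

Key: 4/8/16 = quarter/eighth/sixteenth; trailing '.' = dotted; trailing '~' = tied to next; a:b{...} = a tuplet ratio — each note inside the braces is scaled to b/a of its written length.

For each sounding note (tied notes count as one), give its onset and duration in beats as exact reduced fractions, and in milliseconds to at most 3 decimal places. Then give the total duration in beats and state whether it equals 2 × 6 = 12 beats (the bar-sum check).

1) 0.0ms=0b +1022.727ms=3b
2) 1022.727ms=3b +1022.727ms=3b
3) 2045.455ms=6b +255.682ms=3/4b
4) 2301.136ms=27/4b +255.682ms=3/4b
5) 2556.818ms=15/2b +1534.091ms=9/2b
Σ=12b of 12 (176bpm 6/8) — PASS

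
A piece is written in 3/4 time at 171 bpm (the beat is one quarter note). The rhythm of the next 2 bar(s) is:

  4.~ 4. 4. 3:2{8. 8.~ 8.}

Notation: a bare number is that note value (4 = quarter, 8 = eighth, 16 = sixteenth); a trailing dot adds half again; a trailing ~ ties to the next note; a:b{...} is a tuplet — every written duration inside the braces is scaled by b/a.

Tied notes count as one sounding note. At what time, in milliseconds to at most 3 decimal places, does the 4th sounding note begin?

1. 0.0ms @ 0 + 1052.632ms (3)
2. 1052.632ms @ 3 + 526.316ms (3/2)
3. 1578.947ms @ 9/2 + 175.439ms (1/2)
4. 1754.386ms @ 5 + 350.877ms (1)

note 4 onset = 5b = 1754.386ms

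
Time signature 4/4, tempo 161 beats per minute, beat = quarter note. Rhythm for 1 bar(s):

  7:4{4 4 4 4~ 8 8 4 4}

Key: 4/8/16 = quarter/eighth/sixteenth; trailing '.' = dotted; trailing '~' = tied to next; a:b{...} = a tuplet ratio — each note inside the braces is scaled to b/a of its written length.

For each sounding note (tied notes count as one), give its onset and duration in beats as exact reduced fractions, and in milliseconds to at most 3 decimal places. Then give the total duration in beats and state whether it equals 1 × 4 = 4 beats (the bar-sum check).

1) 0.0ms=0b +212.955ms=4/7b
2) 212.955ms=4/7b +212.955ms=4/7b
3) 425.909ms=8/7b +212.955ms=4/7b
4) 638.864ms=12/7b +319.432ms=6/7b
5) 958.296ms=18/7b +106.477ms=2/7b
6) 1064.774ms=20/7b +212.955ms=4/7b
7) 1277.728ms=24/7b +212.955ms=4/7b
Σ=4b of 4 (161bpm 4/4) — PASS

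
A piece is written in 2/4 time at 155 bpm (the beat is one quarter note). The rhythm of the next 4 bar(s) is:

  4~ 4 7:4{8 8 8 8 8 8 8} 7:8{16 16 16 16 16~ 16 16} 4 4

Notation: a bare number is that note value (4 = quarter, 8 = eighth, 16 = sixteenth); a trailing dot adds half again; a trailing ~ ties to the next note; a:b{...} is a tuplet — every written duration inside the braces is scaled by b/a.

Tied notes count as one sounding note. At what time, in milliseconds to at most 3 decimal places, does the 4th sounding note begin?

1. 0.0ms @ 0 + 774.194ms (2)
2. 774.194ms @ 2 + 110.599ms (2/7)
3. 884.793ms @ 16/7 + 110.599ms (2/7)
4. 995.392ms @ 18/7 + 110.599ms (2/7)
5. 1105.991ms @ 20/7 + 110.599ms (2/7)
6. 1216.59ms @ 22/7 + 110.599ms (2/7)
7. 1327.189ms @ 24/7 + 110.599ms (2/7)
8. 1437.788ms @ 26/7 + 110.599ms (2/7)
9. 1548.387ms @ 4 + 110.599ms (2/7)
10. 1658.986ms @ 30/7 + 110.599ms (2/7)
11. 1769.585ms @ 32/7 + 110.599ms (2/7)
12. 1880.184ms @ 34/7 + 110.599ms (2/7)
13. 1990.783ms @ 36/7 + 221.198ms (4/7)
14. 2211.982ms @ 40/7 + 110.599ms (2/7)
15. 2322.581ms @ 6 + 387.097ms (1)
16. 2709.677ms @ 7 + 387.097ms (1)

note 4 onset = 18/7b = 995.392ms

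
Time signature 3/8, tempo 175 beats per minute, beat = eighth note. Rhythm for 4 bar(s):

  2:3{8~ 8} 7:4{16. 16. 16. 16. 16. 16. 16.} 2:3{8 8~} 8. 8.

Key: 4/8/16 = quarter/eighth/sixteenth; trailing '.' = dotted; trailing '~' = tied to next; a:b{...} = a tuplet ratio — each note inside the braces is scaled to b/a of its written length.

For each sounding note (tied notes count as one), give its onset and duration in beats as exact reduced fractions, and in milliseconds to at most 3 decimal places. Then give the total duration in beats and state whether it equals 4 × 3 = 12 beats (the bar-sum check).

1) 0.0ms=0b +1028.571ms=3b
2) 1028.571ms=3b +146.939ms=3/7b
3) 1175.51ms=24/7b +146.939ms=3/7b
4) 1322.449ms=27/7b +146.939ms=3/7b
5) 1469.388ms=30/7b +146.939ms=3/7b
6) 1616.327ms=33/7b +146.939ms=3/7b
7) 1763.265ms=36/7b +146.939ms=3/7b
8) 1910.204ms=39/7b +146.939ms=3/7b
9) 2057.143ms=6b +514.286ms=3/2b
10) 2571.429ms=15/2b +1028.571ms=3b
11) 3600.0ms=21/2b +514.286ms=3/2b
Σ=12b of 12 (175bpm 3/8) — PASS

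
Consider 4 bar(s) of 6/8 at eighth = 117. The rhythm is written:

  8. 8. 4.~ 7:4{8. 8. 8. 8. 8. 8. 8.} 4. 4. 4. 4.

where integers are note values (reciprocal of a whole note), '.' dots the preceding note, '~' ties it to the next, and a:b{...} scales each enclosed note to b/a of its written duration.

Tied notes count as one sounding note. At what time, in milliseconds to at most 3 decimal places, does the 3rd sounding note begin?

note 3 onset = 3b = 1538.462ms

1. 0.0ms @ 0 + 769.231ms (3/2)
2. 769.231ms @ 3/2 + 769.231ms (3/2)
3. 1538.462ms @ 3 + 1978.022ms (27/7)
4. 3516.484ms @ 48/7 + 439.56ms (6/7)
5. 3956.044ms @ 54/7 + 439.56ms (6/7)
6. 4395.604ms @ 60/7 + 439.56ms (6/7)
7. 4835.165ms @ 66/7 + 439.56ms (6/7)
8. 5274.725ms @ 72/7 + 439.56ms (6/7)
9. 5714.286ms @ 78/7 + 439.56ms (6/7)
10. 6153.846ms @ 12 + 1538.462ms (3)
11. 7692.308ms @ 15 + 1538.462ms (3)
12. 9230.769ms @ 18 + 1538.462ms (3)
13. 10769.231ms @ 21 + 1538.462ms (3)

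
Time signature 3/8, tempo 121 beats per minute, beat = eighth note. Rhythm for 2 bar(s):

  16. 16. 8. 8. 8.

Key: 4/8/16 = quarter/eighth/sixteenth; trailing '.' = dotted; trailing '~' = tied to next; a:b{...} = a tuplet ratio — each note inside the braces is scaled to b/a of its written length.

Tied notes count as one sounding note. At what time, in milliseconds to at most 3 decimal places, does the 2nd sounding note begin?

1. 0.0ms @ 0 + 371.901ms (3/4)
2. 371.901ms @ 3/4 + 371.901ms (3/4)
3. 743.802ms @ 3/2 + 743.802ms (3/2)
4. 1487.603ms @ 3 + 743.802ms (3/2)
5. 2231.405ms @ 9/2 + 743.802ms (3/2)

note 2 onset = 3/4b = 371.901ms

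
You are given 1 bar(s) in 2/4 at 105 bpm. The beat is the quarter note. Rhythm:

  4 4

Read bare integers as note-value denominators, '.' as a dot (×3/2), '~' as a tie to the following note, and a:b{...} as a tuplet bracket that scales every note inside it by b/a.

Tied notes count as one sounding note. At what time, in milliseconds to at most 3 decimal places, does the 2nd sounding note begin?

1. 0.0ms @ 0 + 571.429ms (1)
2. 571.429ms @ 1 + 571.429ms (1)

note 2 onset = 1b = 571.429ms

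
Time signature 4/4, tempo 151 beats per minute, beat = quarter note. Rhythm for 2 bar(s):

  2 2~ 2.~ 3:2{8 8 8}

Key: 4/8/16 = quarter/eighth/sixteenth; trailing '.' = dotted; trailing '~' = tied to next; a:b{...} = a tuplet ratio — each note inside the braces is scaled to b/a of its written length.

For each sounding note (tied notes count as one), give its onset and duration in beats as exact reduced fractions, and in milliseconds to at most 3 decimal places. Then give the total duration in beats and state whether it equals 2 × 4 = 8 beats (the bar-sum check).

1) 0.0ms=0b +794.702ms=2b
2) 794.702ms=2b +2119.205ms=16/3b
3) 2913.907ms=22/3b +132.45ms=1/3b
4) 3046.358ms=23/3b +132.45ms=1/3b
Σ=8b of 8 (151bpm 4/4) — PASS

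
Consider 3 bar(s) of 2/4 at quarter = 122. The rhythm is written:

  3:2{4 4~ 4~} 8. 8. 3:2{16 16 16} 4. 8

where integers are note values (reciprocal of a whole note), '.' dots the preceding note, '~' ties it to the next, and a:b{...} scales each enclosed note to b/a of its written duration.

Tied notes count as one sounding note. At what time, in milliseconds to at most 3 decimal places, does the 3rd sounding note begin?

1. 0.0ms @ 0 + 327.869ms (2/3)
2. 327.869ms @ 2/3 + 1024.59ms (25/12)
3. 1352.459ms @ 11/4 + 368.852ms (3/4)
4. 1721.311ms @ 7/2 + 81.967ms (1/6)
5. 1803.279ms @ 11/3 + 81.967ms (1/6)
6. 1885.246ms @ 23/6 + 81.967ms (1/6)
7. 1967.213ms @ 4 + 737.705ms (3/2)
8. 2704.918ms @ 11/2 + 245.902ms (1/2)

note 3 onset = 11/4b = 1352.459ms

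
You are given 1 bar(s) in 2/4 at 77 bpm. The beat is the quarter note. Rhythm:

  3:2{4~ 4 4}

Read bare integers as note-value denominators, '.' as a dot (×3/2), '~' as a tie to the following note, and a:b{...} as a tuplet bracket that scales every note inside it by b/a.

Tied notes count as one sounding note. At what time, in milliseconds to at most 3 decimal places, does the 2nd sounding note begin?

note 2 onset = 4/3b = 1038.961ms

1. 0.0ms @ 0 + 1038.961ms (4/3)
2. 1038.961ms @ 4/3 + 519.481ms (2/3)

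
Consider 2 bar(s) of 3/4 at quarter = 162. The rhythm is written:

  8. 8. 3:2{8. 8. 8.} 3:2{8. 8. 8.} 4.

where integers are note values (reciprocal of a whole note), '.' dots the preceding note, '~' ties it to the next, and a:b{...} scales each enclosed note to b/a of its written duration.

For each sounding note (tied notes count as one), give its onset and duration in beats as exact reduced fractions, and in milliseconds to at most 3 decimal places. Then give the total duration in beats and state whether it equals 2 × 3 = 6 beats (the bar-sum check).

1) 0.0ms=0b +277.778ms=3/4b
2) 277.778ms=3/4b +277.778ms=3/4b
3) 555.556ms=3/2b +185.185ms=1/2b
4) 740.741ms=2b +185.185ms=1/2b
5) 925.926ms=5/2b +185.185ms=1/2b
6) 1111.111ms=3b +185.185ms=1/2b
7) 1296.296ms=7/2b +185.185ms=1/2b
8) 1481.481ms=4b +185.185ms=1/2b
9) 1666.667ms=9/2b +555.556ms=3/2b
Σ=6b of 6 (162bpm 3/4) — PASS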